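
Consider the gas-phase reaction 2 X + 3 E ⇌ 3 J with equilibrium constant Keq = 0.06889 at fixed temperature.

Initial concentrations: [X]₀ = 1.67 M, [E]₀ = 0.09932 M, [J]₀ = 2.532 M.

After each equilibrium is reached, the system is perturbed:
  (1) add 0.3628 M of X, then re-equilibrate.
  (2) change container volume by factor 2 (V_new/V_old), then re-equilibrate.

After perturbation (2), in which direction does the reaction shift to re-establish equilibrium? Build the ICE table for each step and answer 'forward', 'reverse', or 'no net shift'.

Q₀ = 5941 vs Keq = 0.06889 ⇒ Q>K, reverse
Step 1:
                  X         E         J
  I            1.67   0.09932     2.532
  C          0.9228     1.384    -1.384
  E           2.593     1.484     1.148
  solve Keq expr → x = -0.4614; check Q = 0.06889
Then add 0.3628 M of X.
Step 2:
                  X         E         J
  I           2.956     1.484     1.148
  C        -0.03445  -0.05168   0.05168
  E           2.921     1.432     1.199
  solve Keq expr → x = 0.01723; check Q = 0.06889
Then change container volume by factor 2 (V_new/V_old).
Step 3:
                  X         E         J
  I           1.461    0.7159    0.5997
  C         0.08898    0.1335   -0.1335
  E            1.55    0.8494    0.4663
  solve Keq expr → x = -0.04449; check Q = 0.06889

Direction: reverse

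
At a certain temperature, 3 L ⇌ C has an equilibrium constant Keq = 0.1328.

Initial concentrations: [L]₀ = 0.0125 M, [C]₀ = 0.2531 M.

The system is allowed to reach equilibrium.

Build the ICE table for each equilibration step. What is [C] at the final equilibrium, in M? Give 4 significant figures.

Q₀ = 1.2959e+05 vs Keq = 0.1328 ⇒ Q>K, reverse
Step 1:
                    L           C
  I            0.0125      0.2531
  C            0.6457     -0.2152
  E            0.6582     0.03787
  solve Keq expr → x = -0.2152; check Q = 0.1328

[C]_eq = 0.03787 M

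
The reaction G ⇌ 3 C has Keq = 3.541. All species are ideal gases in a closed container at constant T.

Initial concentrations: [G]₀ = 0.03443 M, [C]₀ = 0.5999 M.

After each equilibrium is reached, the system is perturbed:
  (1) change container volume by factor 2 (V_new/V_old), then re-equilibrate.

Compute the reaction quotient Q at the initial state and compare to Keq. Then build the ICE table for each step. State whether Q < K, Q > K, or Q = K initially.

Q₀ = 6.27 vs Keq = 3.541 ⇒ Q>K, reverse
Step 1:
                  G         C
  I         0.03443    0.5999
  C         0.01434  -0.04302
  E         0.04877    0.5569
  solve Keq expr → x = -0.01434; check Q = 3.541
Then change container volume by factor 2 (V_new/V_old).
Step 2:
                  G         C
  I         0.02439    0.2784
  C        -0.01487    0.0446
  E         0.00952     0.323
  solve Keq expr → x = 0.01487; check Q = 3.541

Q₀ = 6.27; Q > K (proceeds reverse)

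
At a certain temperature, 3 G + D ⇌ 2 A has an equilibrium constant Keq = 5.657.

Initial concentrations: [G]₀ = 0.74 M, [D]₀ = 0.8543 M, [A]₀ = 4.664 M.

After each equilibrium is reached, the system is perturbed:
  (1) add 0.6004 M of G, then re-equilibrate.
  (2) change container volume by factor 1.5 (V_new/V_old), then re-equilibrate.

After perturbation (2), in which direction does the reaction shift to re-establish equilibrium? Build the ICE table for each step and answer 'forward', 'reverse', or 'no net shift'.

Direction: reverse

Q₀ = 62.84 vs Keq = 5.657 ⇒ Q>K, reverse
Step 1:
                   G          D          A
  init          0.74     0.8543      4.664
  Δ           0.6846     0.2282    -0.4564
  eq           1.425      1.082      4.208
  solve Keq expr → x = -0.2282; check Q = 5.657
Then add 0.6004 M of G.
Step 2:
                   G          D          A
  init         2.025      1.082      4.208
  Δ          -0.4555    -0.1518     0.3037
  eq           1.569     0.9306      4.511
  solve Keq expr → x = 0.1518; check Q = 5.657
Then change container volume by factor 1.5 (V_new/V_old).
Step 3:
                   G          D          A
  init         1.046     0.6204      3.008
  Δ           0.2281    0.07602     -0.152
  eq           1.274     0.6965      2.855
  solve Keq expr → x = -0.07602; check Q = 5.657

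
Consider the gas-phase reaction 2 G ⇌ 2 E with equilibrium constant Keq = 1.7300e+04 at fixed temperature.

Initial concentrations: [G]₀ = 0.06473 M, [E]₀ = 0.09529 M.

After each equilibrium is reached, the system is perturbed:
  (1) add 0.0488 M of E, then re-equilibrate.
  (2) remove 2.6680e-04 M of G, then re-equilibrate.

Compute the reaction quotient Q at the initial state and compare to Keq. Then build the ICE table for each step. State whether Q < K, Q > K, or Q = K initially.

Q₀ = 2.167 vs Keq = 1.7300e+04 ⇒ Q<K, forward
Step 1:
                  G         E
  Initial   0.06473   0.09529
  Change   -0.06352   0.06352
  Equil    0.001207    0.1588
  solve Keq expr → x = 0.03176; check Q = 1.7300e+04
Then add 0.0488 M of E.
Step 2:
                  G         E
  Initial  0.001207    0.2076
  Change  3.6822e-04 -3.6822e-04
  Equil    0.001576    0.2072
  solve Keq expr → x = -1.8411e-04; check Q = 1.7300e+04
Then remove 2.6680e-04 M of G.
Step 3:
                  G         E
  Initial  0.001309    0.2072
  Change  2.6479e-04 -2.6479e-04
  Equil    0.001574     0.207
  solve Keq expr → x = -1.3239e-04; check Q = 1.7300e+04

Q₀ = 2.167; Q < K (proceeds forward)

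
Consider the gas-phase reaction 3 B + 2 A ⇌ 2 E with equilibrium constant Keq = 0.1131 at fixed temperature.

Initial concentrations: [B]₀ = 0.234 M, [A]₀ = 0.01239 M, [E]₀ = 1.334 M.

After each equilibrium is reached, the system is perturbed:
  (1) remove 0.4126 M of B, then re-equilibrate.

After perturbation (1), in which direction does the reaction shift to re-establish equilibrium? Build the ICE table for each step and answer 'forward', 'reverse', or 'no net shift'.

Direction: reverse

Q₀ = 9.0474e+05 vs Keq = 0.1131 ⇒ Q>K, reverse
Step 1:
                    B           A           E
  I             0.234     0.01239       1.334
  C             1.241      0.8277     -0.8277
  E             1.475      0.8401      0.5063
  solve Keq expr → x = -0.4138; check Q = 0.1131
Then remove 0.4126 M of B.
Step 2:
                    B           A           E
  I             1.063      0.8401      0.5063
  C            0.1392     0.09283    -0.09283
  E             1.202      0.9329      0.4135
  solve Keq expr → x = -0.04641; check Q = 0.1131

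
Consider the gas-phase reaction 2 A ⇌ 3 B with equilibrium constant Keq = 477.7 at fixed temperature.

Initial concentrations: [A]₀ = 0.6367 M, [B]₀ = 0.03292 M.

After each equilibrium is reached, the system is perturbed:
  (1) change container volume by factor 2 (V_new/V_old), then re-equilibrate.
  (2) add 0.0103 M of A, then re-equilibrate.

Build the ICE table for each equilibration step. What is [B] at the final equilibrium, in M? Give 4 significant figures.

[B]_eq = 0.4862 M

Q₀ = 8.8005e-05 vs Keq = 477.7 ⇒ Q<K, forward
Step 1:
                    A           B
  I            0.6367     0.03292
  C           -0.5959      0.8938
  E           0.04082      0.9267
  solve Keq expr → x = 0.2979; check Q = 477.7
Then change container volume by factor 2 (V_new/V_old).
Step 2:
                    A           B
  I           0.02041      0.4634
  C         -0.005585    0.008377
  E           0.01482      0.4717
  solve Keq expr → x = 0.002792; check Q = 477.7
Then add 0.0103 M of A.
Step 3:
                    A           B
  I           0.02512      0.4717
  C         -0.009615     0.01442
  E           0.01551      0.4862
  solve Keq expr → x = 0.004807; check Q = 477.7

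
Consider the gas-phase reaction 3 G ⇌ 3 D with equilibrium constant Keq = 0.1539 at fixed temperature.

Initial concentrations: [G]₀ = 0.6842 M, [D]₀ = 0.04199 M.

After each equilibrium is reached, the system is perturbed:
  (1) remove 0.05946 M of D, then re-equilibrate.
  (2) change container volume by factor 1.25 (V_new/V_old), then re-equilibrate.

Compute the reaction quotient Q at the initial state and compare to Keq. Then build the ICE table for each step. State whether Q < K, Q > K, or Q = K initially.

Q₀ = 2.3115e-04 vs Keq = 0.1539 ⇒ Q<K, forward
Step 1:
                   G          D
  Initial     0.6842    0.04199
  Change     -0.2114     0.2114
  Equil       0.4728     0.2534
  solve Keq expr → x = 0.07046; check Q = 0.1539
Then remove 0.05946 M of D.
Step 2:
                   G          D
  Initial     0.4728     0.1939
  Change    -0.03871    0.03871
  Equil       0.4341     0.2326
  solve Keq expr → x = 0.0129; check Q = 0.1539
Then change container volume by factor 1.25 (V_new/V_old).
Step 3:
                   G          D
  Initial     0.3473     0.1861
  Change           0          0
  Equil       0.3473     0.1861
  solve Keq expr → x = 0; check Q = 0.1539

Q₀ = 2.3115e-04; Q < K (proceeds forward)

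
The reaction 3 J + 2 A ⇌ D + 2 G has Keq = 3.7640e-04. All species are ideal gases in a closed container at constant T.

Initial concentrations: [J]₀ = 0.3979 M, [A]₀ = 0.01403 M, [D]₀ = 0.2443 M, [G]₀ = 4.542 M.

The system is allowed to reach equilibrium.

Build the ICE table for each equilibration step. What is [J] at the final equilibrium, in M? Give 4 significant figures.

[J]_eq = 1.131 M

Q₀ = 4.0643e+05 vs Keq = 3.7640e-04 ⇒ Q>K, reverse
Step 1:
                   J          A          D          G
  Initial     0.3979    0.01403     0.2443      4.542
  Change      0.7329     0.4886    -0.2443    -0.4886
  Equil        1.131     0.5026 8.3676e-06      4.053
  solve Keq expr → x = -0.2443; check Q = 3.7640e-04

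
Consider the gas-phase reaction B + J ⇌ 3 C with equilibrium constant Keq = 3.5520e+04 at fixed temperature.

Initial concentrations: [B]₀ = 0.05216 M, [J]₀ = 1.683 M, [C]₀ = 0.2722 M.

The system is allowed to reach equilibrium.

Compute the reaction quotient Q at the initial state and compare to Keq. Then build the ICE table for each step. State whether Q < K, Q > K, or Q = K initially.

Q₀ = 0.2297; Q < K (proceeds forward)

Q₀ = 0.2297 vs Keq = 3.5520e+04 ⇒ Q<K, forward
Step 1:
                   B          J          C
  init       0.05216      1.683     0.2722
  Δ         -0.05216   -0.05216     0.1565
  eq      1.3599e-06      1.631     0.4287
  solve Keq expr → x = 0.05216; check Q = 3.5520e+04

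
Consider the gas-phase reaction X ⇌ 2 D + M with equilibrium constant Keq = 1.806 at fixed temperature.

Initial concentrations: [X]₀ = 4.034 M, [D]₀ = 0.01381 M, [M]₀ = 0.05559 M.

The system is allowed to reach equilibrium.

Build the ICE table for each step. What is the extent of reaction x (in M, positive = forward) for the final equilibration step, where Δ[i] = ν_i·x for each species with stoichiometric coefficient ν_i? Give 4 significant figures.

Q₀ = 2.6281e-06 vs Keq = 1.806 ⇒ Q<K, forward
Step 1:
                  X         D         M
  init        4.034   0.01381   0.05559
  Δ          -1.078     2.156     1.078
  eq          2.956      2.17     1.134
  solve Keq expr → x = 1.078; check Q = 1.806

x = 1.078 M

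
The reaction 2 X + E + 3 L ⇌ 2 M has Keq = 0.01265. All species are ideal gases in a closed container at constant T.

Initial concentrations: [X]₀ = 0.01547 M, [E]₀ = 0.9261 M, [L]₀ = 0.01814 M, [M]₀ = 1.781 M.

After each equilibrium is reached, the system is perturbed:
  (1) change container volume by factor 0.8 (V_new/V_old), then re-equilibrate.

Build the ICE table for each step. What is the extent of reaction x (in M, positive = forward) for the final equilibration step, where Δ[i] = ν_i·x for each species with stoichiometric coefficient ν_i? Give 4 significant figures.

x = 0.06986 M

Q₀ = 2.3976e+09 vs Keq = 0.01265 ⇒ Q>K, reverse
Step 1:
                  X         E         L         M
  Initial   0.01547    0.9261   0.01814     1.781
  Change      1.284    0.6422     1.927    -1.284
  Equil         1.3     1.568     1.945    0.4966
  solve Keq expr → x = -0.6422; check Q = 0.01265
Then change container volume by factor 0.8 (V_new/V_old).
Step 2:
                  X         E         L         M
  Initial     1.625      1.96     2.431    0.6207
  Change    -0.1397  -0.06986   -0.2096    0.1397
  Equil       1.485     1.891     2.221    0.7604
  solve Keq expr → x = 0.06986; check Q = 0.01265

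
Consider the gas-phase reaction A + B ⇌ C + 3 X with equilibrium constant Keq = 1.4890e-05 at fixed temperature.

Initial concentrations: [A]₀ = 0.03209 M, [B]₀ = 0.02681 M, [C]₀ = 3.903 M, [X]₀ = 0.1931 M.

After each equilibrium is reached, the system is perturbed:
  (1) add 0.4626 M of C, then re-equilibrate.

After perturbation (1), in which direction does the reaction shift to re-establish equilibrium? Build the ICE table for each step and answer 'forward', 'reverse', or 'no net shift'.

Q₀ = 32.66 vs Keq = 1.4890e-05 ⇒ Q>K, reverse
Step 1:
                  A         B         C         X
  Initial   0.03209   0.02681     3.903    0.1931
  Change    0.06329   0.06329  -0.06329   -0.1899
  Equil     0.09538    0.0901      3.84  0.003218
  solve Keq expr → x = -0.06329; check Q = 1.4890e-05
Then add 0.4626 M of C.
Step 2:
                  A         B         C         X
  Initial   0.09538    0.0901     4.302  0.003218
  Change  3.9617e-05 3.9617e-05 -3.9617e-05 -1.1885e-04
  Equil     0.09542   0.09014     4.302  0.003099
  solve Keq expr → x = -3.9617e-05; check Q = 1.4890e-05

Direction: reverse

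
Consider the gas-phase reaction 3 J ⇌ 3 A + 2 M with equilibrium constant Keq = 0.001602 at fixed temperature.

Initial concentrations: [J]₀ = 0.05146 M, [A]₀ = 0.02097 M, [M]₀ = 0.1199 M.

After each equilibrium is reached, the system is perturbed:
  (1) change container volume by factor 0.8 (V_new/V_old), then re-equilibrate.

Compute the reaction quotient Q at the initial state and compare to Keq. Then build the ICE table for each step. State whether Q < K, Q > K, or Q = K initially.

Q₀ = 9.7280e-04 vs Keq = 0.001602 ⇒ Q<K, forward
Step 1:
                   J          A          M
  init       0.05146    0.02097     0.1199
  Δ         -0.00242    0.00242   0.001613
  eq         0.04904    0.02339     0.1215
  solve Keq expr → x = 8.0657e-04; check Q = 0.001602
Then change container volume by factor 0.8 (V_new/V_old).
Step 2:
                   J          A          M
  init        0.0613    0.02924     0.1519
  Δ         0.002715  -0.002715   -0.00181
  eq         0.06401    0.02652     0.1501
  solve Keq expr → x = -9.0484e-04; check Q = 0.001602

Q₀ = 9.7280e-04; Q < K (proceeds forward)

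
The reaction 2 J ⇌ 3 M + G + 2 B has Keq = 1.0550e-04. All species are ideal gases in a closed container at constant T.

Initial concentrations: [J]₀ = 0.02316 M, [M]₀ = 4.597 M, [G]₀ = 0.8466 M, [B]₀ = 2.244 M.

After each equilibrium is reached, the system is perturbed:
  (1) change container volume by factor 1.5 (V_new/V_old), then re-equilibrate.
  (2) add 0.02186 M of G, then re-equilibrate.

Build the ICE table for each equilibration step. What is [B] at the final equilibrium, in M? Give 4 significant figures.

[B]_eq = 0.3247 M

Q₀ = 7.7209e+05 vs Keq = 1.0550e-04 ⇒ Q>K, reverse
Step 1:
                  J         M         G         B
  Initial   0.02316     4.597    0.8466     2.244
  Change      1.693    -2.539   -0.8465    -1.693
  Equil       1.716     2.058 1.1747e-04     0.551
  solve Keq expr → x = -0.8465; check Q = 1.0550e-04
Then change container volume by factor 1.5 (V_new/V_old).
Step 2:
                  J         M         G         B
  Initial     1.144     1.372 7.8316e-05    0.3674
  Change  -6.3109e-04 9.4664e-04 3.1555e-04 6.3109e-04
  Equil       1.143     1.373 3.9386e-04     0.368
  solve Keq expr → x = 3.1555e-04; check Q = 1.0550e-04
Then add 0.02186 M of G.
Step 3:
                  J         M         G         B
  Initial     1.143     1.373   0.02225     0.368
  Change    0.04325  -0.06487  -0.02162  -0.04325
  Equil       1.187     1.308 6.2989e-04    0.3247
  solve Keq expr → x = -0.02162; check Q = 1.0550e-04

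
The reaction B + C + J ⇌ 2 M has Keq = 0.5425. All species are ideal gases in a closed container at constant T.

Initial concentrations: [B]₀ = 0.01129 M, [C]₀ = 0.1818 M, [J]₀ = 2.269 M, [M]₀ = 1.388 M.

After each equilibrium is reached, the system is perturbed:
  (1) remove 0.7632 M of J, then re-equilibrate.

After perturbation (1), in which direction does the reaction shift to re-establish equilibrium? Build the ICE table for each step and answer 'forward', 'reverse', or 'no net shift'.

Direction: reverse

Q₀ = 413.7 vs Keq = 0.5425 ⇒ Q>K, reverse
Step 1:
                  B         C         J         M
  init      0.01129    0.1818     2.269     1.388
  Δ          0.3998    0.3998    0.3998   -0.7996
  eq         0.4111    0.5816     2.669    0.5884
  solve Keq expr → x = -0.3998; check Q = 0.5425
Then remove 0.7632 M of J.
Step 2:
                  B         C         J         M
  init       0.4111    0.5816     1.906    0.5884
  Δ         0.02878   0.02878   0.02878  -0.05756
  eq         0.4399    0.6104     1.934    0.5308
  solve Keq expr → x = -0.02878; check Q = 0.5425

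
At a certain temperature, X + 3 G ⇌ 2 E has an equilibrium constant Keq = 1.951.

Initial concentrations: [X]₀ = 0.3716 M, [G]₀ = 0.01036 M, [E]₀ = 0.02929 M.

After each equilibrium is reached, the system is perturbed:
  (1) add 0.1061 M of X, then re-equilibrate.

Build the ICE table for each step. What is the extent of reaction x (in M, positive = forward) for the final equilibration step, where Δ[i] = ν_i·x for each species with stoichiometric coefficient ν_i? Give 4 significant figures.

x = 3.4225e-04 M

Q₀ = 2076 vs Keq = 1.951 ⇒ Q>K, reverse
Step 1:
                    X           G           E
  init         0.3716     0.01036     0.02929
  Δ           0.01082     0.03246    -0.02164
  eq           0.3824     0.04282    0.007653
  solve Keq expr → x = -0.01082; check Q = 1.951
Then add 0.1061 M of X.
Step 2:
                    X           G           E
  init         0.4885     0.04282    0.007653
  Δ       -3.4225e-04   -0.001027  6.8451e-04
  eq           0.4882     0.04179    0.008337
  solve Keq expr → x = 3.4225e-04; check Q = 1.951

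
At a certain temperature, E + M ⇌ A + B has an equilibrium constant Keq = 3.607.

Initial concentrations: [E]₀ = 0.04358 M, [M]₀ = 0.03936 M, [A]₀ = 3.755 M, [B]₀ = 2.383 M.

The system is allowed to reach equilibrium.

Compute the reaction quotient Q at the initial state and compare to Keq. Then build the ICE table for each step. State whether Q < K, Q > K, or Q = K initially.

Q₀ = 5217 vs Keq = 3.607 ⇒ Q>K, reverse
Step 1:
                  E         M         A         B
  I         0.04358   0.03936     3.755     2.383
  C          0.9912    0.9912   -0.9912   -0.9912
  E           1.035     1.031     2.764     1.392
  solve Keq expr → x = -0.9912; check Q = 3.607

Q₀ = 5217; Q > K (proceeds reverse)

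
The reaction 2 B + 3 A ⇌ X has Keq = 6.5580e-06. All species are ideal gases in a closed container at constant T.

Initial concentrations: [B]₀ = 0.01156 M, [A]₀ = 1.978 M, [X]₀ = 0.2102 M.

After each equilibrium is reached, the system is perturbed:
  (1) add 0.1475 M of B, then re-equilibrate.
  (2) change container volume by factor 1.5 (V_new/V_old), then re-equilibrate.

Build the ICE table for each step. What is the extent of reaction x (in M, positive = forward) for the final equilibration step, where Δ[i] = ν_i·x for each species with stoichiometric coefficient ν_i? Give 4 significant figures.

Q₀ = 203.3 vs Keq = 6.5580e-06 ⇒ Q>K, reverse
Step 1:
                  B         A         X
  I         0.01156     1.978    0.2102
  C          0.4204    0.6305   -0.2102
  E          0.4319     2.609 2.1715e-05
  solve Keq expr → x = -0.2102; check Q = 6.5580e-06
Then add 0.1475 M of B.
Step 2:
                  B         A         X
  I          0.5794     2.609 2.1715e-05
  C       -3.4714e-05 -5.2071e-05 1.7357e-05
  E          0.5794     2.608 3.9072e-05
  solve Keq expr → x = 1.7357e-05; check Q = 6.5580e-06
Then change container volume by factor 1.5 (V_new/V_old).
Step 3:
                  B         A         X
  I          0.3863     1.739 2.6048e-05
  C       4.1802e-05 6.2703e-05 -2.0901e-05
  E          0.3863     1.739 5.1469e-06
  solve Keq expr → x = -2.0901e-05; check Q = 6.5580e-06

x = -2.0901e-05 M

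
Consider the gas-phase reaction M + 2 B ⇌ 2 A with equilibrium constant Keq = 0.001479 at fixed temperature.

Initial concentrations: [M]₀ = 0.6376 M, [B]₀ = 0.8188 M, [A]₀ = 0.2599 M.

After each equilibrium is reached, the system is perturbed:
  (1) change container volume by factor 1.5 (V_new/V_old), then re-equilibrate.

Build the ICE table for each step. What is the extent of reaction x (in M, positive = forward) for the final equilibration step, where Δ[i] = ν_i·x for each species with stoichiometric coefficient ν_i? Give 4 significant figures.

Q₀ = 0.158 vs Keq = 0.001479 ⇒ Q>K, reverse
Step 1:
                  M         B         A
  Initial    0.6376    0.8188    0.2599
  Change     0.1126    0.2251   -0.2251
  Equil      0.7502     1.044   0.03477
  solve Keq expr → x = -0.1126; check Q = 0.001479
Then change container volume by factor 1.5 (V_new/V_old).
Step 2:
                  M         B         A
  Initial    0.5001     0.696   0.02318
  Change   0.002052  0.004103 -0.004103
  Equil      0.5022    0.7001   0.01908
  solve Keq expr → x = -0.002052; check Q = 0.001479

x = -0.002052 M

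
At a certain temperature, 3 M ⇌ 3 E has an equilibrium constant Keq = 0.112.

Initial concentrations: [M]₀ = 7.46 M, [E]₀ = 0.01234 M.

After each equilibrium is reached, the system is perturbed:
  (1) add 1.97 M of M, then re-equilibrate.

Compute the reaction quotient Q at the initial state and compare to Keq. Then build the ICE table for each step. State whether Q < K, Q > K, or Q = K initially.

Q₀ = 4.5262e-09; Q < K (proceeds forward)

Q₀ = 4.5262e-09 vs Keq = 0.112 ⇒ Q<K, forward
Step 1:
                  M         E
  Initial      7.46   0.01234
  Change     -2.418     2.418
  Equil       5.042      2.43
  solve Keq expr → x = 0.806; check Q = 0.112
Then add 1.97 M of M.
Step 2:
                  M         E
  Initial     7.012      2.43
  Change    -0.6407    0.6407
  Equil       6.371     3.071
  solve Keq expr → x = 0.2136; check Q = 0.112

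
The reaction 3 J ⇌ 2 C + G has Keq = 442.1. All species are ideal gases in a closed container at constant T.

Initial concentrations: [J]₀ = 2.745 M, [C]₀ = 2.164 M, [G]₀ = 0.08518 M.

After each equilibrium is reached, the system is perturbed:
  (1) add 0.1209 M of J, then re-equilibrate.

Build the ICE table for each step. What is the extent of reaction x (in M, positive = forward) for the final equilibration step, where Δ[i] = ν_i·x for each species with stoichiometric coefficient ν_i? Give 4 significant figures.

Q₀ = 0.01929 vs Keq = 442.1 ⇒ Q<K, forward
Step 1:
                  J         C         G
  I           2.745     2.164   0.08518
  C          -2.437     1.625    0.8124
  E          0.3077     3.789    0.8976
  solve Keq expr → x = 0.8124; check Q = 442.1
Then add 0.1209 M of J.
Step 2:
                  J         C         G
  I          0.4286     3.789    0.8976
  C         -0.1126   0.07504   0.03752
  E          0.3161     3.864    0.9351
  solve Keq expr → x = 0.03752; check Q = 442.1

x = 0.03752 M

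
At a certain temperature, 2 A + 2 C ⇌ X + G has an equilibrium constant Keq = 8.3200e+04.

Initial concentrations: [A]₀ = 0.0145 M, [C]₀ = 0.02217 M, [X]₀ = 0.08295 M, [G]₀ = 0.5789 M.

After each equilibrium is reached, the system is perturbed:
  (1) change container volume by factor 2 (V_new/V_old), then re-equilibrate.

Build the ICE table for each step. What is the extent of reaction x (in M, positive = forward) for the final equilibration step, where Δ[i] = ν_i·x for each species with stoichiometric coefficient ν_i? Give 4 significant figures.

Q₀ = 4.6468e+05 vs Keq = 8.3200e+04 ⇒ Q>K, reverse
Step 1:
                  A         C         X         G
  init       0.0145   0.02217   0.08295    0.5789
  Δ         0.00906   0.00906  -0.00453  -0.00453
  eq        0.02356   0.03123   0.07842    0.5744
  solve Keq expr → x = -0.00453; check Q = 8.3200e+04
Then change container volume by factor 2 (V_new/V_old).
Step 2:
                  A         C         X         G
  init      0.01178   0.01562   0.03921    0.2872
  Δ        0.005211  0.005211 -0.002605 -0.002605
  eq        0.01699   0.02083    0.0366    0.2846
  solve Keq expr → x = -0.002605; check Q = 8.3200e+04

x = -0.002605 M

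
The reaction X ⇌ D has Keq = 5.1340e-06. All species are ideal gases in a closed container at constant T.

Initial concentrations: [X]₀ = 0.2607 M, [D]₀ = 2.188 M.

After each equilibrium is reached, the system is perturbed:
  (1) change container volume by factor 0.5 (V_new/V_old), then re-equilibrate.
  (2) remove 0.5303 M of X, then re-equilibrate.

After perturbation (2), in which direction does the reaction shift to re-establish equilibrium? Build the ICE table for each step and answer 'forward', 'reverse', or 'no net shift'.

Direction: reverse

Q₀ = 8.393 vs Keq = 5.1340e-06 ⇒ Q>K, reverse
Step 1:
                   X          D
  init        0.2607      2.188
  Δ            2.188     -2.188
  eq           2.449 1.2572e-05
  solve Keq expr → x = -2.188; check Q = 5.1340e-06
Then change container volume by factor 0.5 (V_new/V_old).
Step 2:
                   X          D
  init         4.897 2.5143e-05
  Δ                0          0
  eq           4.897 2.5143e-05
  solve Keq expr → x = 0; check Q = 5.1340e-06
Then remove 0.5303 M of X.
Step 3:
                   X          D
  init         4.367 2.5143e-05
  Δ       2.7225e-06 -2.7225e-06
  eq           4.367 2.2421e-05
  solve Keq expr → x = -2.7225e-06; check Q = 5.1340e-06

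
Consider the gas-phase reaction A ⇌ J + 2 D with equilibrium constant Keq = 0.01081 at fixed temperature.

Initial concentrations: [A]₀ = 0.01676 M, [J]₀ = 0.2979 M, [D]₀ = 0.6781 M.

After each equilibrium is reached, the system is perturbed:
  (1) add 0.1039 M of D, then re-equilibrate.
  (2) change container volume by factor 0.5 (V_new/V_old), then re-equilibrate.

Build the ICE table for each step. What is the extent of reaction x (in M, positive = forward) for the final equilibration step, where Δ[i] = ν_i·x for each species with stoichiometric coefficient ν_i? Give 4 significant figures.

x = -0.04875 M

Q₀ = 8.173 vs Keq = 0.01081 ⇒ Q>K, reverse
Step 1:
                  A         J         D
  init      0.01676    0.2979    0.6781
  Δ           0.235    -0.235     -0.47
  eq         0.2518   0.06288    0.2081
  solve Keq expr → x = -0.235; check Q = 0.01081
Then add 0.1039 M of D.
Step 2:
                  A         J         D
  init       0.2518   0.06288     0.312
  Δ         0.02181  -0.02181  -0.04361
  eq         0.2736   0.04107    0.2683
  solve Keq expr → x = -0.02181; check Q = 0.01081
Then change container volume by factor 0.5 (V_new/V_old).
Step 3:
                  A         J         D
  init       0.5472   0.08214    0.5367
  Δ         0.04875  -0.04875  -0.09749
  eq         0.5959    0.0334    0.4392
  solve Keq expr → x = -0.04875; check Q = 0.01081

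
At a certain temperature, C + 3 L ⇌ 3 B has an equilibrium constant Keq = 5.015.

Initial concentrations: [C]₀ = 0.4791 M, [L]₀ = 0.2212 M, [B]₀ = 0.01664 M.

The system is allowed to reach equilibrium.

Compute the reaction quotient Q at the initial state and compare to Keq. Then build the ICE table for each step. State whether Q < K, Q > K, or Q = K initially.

Q₀ = 8.8854e-04; Q < K (proceeds forward)

Q₀ = 8.8854e-04 vs Keq = 5.015 ⇒ Q<K, forward
Step 1:
                   C          L          B
  init        0.4791     0.2212    0.01664
  Δ         -0.03929    -0.1179     0.1179
  eq          0.4398     0.1033     0.1345
  solve Keq expr → x = 0.03929; check Q = 5.015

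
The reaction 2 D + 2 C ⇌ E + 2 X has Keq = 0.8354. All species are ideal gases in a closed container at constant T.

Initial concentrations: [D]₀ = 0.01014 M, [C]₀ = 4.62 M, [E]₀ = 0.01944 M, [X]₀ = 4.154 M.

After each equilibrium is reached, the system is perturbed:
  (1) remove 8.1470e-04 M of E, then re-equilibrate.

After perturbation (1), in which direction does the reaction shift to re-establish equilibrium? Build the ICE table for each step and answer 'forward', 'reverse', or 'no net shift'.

Direction: forward

Q₀ = 152.9 vs Keq = 0.8354 ⇒ Q>K, reverse
Step 1:
                  D         C         E         X
  I         0.01014      4.62   0.01944     4.154
  C         0.03461   0.03461   -0.0173  -0.03461
  E         0.04475     4.655  0.002136     4.119
  solve Keq expr → x = -0.0173; check Q = 0.8354
Then remove 8.1470e-04 M of E.
Step 2:
                  D         C         E         X
  I         0.04475     4.655  0.001321     4.119
  C       -0.001367 -0.001367 6.8366e-04  0.001367
  E         0.04338     4.653  0.002005     4.121
  solve Keq expr → x = 6.8366e-04; check Q = 0.8354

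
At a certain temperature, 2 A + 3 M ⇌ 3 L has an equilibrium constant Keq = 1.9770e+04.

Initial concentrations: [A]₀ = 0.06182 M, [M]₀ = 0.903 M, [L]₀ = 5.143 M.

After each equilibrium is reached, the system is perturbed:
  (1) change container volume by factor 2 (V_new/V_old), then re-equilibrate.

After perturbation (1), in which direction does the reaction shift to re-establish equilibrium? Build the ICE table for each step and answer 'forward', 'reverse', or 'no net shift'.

Q₀ = 4.8342e+04 vs Keq = 1.9770e+04 ⇒ Q>K, reverse
Step 1:
                    A           M           L
  I           0.06182       0.903       5.143
  C            0.0275     0.04125    -0.04125
  E           0.08932      0.9442       5.102
  solve Keq expr → x = -0.01375; check Q = 1.9770e+04
Then change container volume by factor 2 (V_new/V_old).
Step 2:
                    A           M           L
  I           0.04466      0.4721       2.551
  C           0.03086     0.04629    -0.04629
  E           0.07552      0.5184       2.505
  solve Keq expr → x = -0.01543; check Q = 1.9770e+04

Direction: reverse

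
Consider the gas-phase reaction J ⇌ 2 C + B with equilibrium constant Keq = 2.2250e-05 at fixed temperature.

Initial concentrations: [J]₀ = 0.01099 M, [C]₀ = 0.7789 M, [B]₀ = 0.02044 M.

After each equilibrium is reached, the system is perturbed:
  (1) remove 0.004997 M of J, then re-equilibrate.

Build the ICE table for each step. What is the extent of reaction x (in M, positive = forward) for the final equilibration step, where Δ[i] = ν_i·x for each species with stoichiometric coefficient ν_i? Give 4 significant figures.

x = -2.0412e-07 M

Q₀ = 1.128 vs Keq = 2.2250e-05 ⇒ Q>K, reverse
Step 1:
                    J           C           B
  I           0.01099      0.7789     0.02044
  C           0.02044    -0.04088    -0.02044
  E           0.03143       0.738  1.2839e-06
  solve Keq expr → x = -0.02044; check Q = 2.2250e-05
Then remove 0.004997 M of J.
Step 2:
                    J           C           B
  I           0.02643       0.738  1.2839e-06
  C        2.0412e-07 -4.0823e-07 -2.0412e-07
  E           0.02643       0.738  1.0797e-06
  solve Keq expr → x = -2.0412e-07; check Q = 2.2250e-05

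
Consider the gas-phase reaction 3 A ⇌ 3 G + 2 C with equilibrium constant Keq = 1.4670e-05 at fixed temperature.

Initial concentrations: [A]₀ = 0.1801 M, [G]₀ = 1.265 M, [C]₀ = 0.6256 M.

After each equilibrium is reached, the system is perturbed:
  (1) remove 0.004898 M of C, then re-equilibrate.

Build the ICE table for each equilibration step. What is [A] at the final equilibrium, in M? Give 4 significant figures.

[A]_eq = 1.082 M

Q₀ = 135.6 vs Keq = 1.4670e-05 ⇒ Q>K, reverse
Step 1:
                    A           G           C
  Initial      0.1801       1.265      0.6256
  Change       0.9079     -0.9079     -0.6052
  Equil         1.088      0.3571     0.02036
  solve Keq expr → x = -0.3026; check Q = 1.4670e-05
Then remove 0.004898 M of C.
Step 2:
                    A           G           C
  Initial       1.088      0.3571     0.01547
  Change    -0.006298    0.006298    0.004199
  Equil         1.082      0.3634     0.01966
  solve Keq expr → x = 0.002099; check Q = 1.4670e-05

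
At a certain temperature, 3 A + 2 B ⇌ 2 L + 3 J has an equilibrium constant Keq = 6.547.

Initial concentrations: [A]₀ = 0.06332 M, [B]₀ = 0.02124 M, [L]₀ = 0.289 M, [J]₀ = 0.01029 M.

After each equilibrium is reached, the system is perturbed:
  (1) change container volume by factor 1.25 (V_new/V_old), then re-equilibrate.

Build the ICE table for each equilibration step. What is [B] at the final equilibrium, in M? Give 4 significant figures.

[B]_eq = 0.01381 M

Q₀ = 0.7945 vs Keq = 6.547 ⇒ Q<K, forward
Step 1:
                   A          B          L          J
  I          0.06332    0.02124      0.289    0.01029
  C        -0.005961  -0.003974   0.003974   0.005961
  E          0.05736    0.01727      0.293    0.01625
  solve Keq expr → x = 0.001987; check Q = 6.547
Then change container volume by factor 1.25 (V_new/V_old).
Step 2:
                   A          B          L          J
  I          0.04589    0.01381     0.2344      0.013
  C                0          0          0          0
  E          0.04589    0.01381     0.2344      0.013
  solve Keq expr → x = 0; check Q = 6.547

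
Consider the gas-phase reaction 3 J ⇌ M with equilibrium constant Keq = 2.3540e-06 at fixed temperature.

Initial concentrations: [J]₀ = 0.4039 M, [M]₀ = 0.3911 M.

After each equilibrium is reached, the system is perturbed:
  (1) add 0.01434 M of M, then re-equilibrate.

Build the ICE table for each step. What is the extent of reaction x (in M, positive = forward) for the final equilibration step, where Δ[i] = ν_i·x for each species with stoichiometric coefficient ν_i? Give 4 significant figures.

Q₀ = 5.936 vs Keq = 2.3540e-06 ⇒ Q>K, reverse
Step 1:
                   J          M
  Initial     0.4039     0.3911
  Change       1.173    -0.3911
  Equil        1.577 9.2351e-06
  solve Keq expr → x = -0.3911; check Q = 2.3540e-06
Then add 0.01434 M of M.
Step 2:
                   J          M
  Initial      1.577    0.01435
  Change     0.04302   -0.01434
  Equil         1.62 1.0012e-05
  solve Keq expr → x = -0.01434; check Q = 2.3540e-06

x = -0.01434 M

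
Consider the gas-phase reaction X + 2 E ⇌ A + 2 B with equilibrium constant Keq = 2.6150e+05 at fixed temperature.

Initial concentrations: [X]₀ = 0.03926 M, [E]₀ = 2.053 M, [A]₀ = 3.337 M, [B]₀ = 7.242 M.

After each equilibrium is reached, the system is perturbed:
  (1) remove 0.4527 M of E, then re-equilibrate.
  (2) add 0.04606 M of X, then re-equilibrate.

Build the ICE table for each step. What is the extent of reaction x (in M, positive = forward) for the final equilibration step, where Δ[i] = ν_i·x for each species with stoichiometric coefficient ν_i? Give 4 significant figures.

Q₀ = 1058 vs Keq = 2.6150e+05 ⇒ Q<K, forward
Step 1:
                   X          E          A          B
  I          0.03926      2.053      3.337      7.242
  C         -0.03908   -0.07817    0.03908    0.07817
  E       1.7739e-04      1.975      3.376       7.32
  solve Keq expr → x = 0.03908; check Q = 2.6150e+05
Then remove 0.4527 M of E.
Step 2:
                   X          E          A          B
  I       1.7739e-04      1.522      3.376       7.32
  C       1.2108e-04 2.4216e-04 -1.2108e-04 -2.4216e-04
  E       2.9847e-04      1.522      3.376       7.32
  solve Keq expr → x = -1.2108e-04; check Q = 2.6150e+05
Then add 0.04606 M of X.
Step 3:
                   X          E          A          B
  I          0.04636      1.522      3.376       7.32
  C         -0.04601   -0.09201    0.04601    0.09201
  E       3.5138e-04       1.43      3.422      7.412
  solve Keq expr → x = 0.04601; check Q = 2.6150e+05

x = 0.04601 M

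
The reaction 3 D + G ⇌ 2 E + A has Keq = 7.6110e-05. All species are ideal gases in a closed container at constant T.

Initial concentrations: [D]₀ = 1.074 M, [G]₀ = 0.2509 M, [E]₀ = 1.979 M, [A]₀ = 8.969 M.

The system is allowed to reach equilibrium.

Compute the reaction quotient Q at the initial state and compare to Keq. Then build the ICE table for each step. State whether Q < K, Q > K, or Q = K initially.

Q₀ = 113; Q > K (proceeds reverse)

Q₀ = 113 vs Keq = 7.6110e-05 ⇒ Q>K, reverse
Step 1:
                  D         G         E         A
  Initial     1.074    0.2509     1.979     8.969
  Change      2.927    0.9758    -1.952   -0.9758
  Equil       4.001     1.227   0.02736     7.993
  solve Keq expr → x = -0.9758; check Q = 7.6110e-05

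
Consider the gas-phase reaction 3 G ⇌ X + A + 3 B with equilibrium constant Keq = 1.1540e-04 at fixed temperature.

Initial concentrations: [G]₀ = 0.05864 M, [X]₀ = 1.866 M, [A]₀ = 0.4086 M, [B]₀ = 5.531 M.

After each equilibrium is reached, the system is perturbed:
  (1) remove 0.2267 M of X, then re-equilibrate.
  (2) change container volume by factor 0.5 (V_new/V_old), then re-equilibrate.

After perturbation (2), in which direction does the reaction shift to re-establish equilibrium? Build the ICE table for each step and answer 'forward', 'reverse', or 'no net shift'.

Direction: reverse

Q₀ = 6.3979e+05 vs Keq = 1.1540e-04 ⇒ Q>K, reverse
Step 1:
                  G         X         A         B
  I         0.05864     1.866    0.4086     5.531
  C           1.226   -0.4086   -0.4086    -1.226
  E           1.284     1.457 2.1027e-06     4.305
  solve Keq expr → x = -0.4086; check Q = 1.1540e-04
Then remove 0.2267 M of X.
Step 2:
                  G         X         A         B
  I           1.284     1.231 2.1027e-06     4.305
  C       -1.1620e-06 3.8732e-07 3.8732e-07 1.1620e-06
  E           1.284     1.231 2.4900e-06     4.305
  solve Keq expr → x = 3.8732e-07; check Q = 1.1540e-04
Then change container volume by factor 0.5 (V_new/V_old).
Step 3:
                  G         X         A         B
  I           2.569     2.461 4.9801e-06      8.61
  C       1.1205e-05 -3.7350e-06 -3.7350e-06 -1.1205e-05
  E           2.569     2.461 1.2450e-06      8.61
  solve Keq expr → x = -3.7350e-06; check Q = 1.1540e-04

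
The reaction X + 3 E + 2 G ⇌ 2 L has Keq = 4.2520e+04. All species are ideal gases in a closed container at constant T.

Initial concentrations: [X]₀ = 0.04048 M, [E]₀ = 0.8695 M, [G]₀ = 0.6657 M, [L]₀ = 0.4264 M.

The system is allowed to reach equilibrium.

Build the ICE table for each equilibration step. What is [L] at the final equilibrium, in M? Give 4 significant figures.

[L]_eq = 0.5073 M

Q₀ = 15.42 vs Keq = 4.2520e+04 ⇒ Q<K, forward
Step 1:
                  X         E         G         L
  init      0.04048    0.8695    0.6657    0.4264
  Δ        -0.04044   -0.1213  -0.08088   0.08088
  eq      4.2249e-05    0.7482    0.5848    0.5073
  solve Keq expr → x = 0.04044; check Q = 4.2520e+04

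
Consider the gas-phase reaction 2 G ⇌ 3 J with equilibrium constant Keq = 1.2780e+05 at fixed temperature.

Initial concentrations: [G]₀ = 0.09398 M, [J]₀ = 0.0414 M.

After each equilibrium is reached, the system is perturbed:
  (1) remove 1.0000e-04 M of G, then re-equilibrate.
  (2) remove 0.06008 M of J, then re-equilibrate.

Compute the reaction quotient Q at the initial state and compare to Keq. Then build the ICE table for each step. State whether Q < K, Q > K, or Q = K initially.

Q₀ = 0.008034; Q < K (proceeds forward)

Q₀ = 0.008034 vs Keq = 1.2780e+05 ⇒ Q<K, forward
Step 1:
                  G         J
  Initial   0.09398    0.0414
  Change   -0.09376    0.1406
  Equil   2.1727e-04     0.182
  solve Keq expr → x = 0.04688; check Q = 1.2780e+05
Then remove 1.0000e-04 M of G.
Step 2:
                  G         J
  Initial 1.1727e-04     0.182
  Change  9.9732e-05 -1.4960e-04
  Equil   2.1700e-04    0.1819
  solve Keq expr → x = -4.9866e-05; check Q = 1.2780e+05
Then remove 0.06008 M of J.
Step 3:
                  G         J
  Initial 2.1700e-04    0.1218
  Change  -9.7859e-05 1.4679e-04
  Equil   1.1914e-04     0.122
  solve Keq expr → x = 4.8930e-05; check Q = 1.2780e+05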